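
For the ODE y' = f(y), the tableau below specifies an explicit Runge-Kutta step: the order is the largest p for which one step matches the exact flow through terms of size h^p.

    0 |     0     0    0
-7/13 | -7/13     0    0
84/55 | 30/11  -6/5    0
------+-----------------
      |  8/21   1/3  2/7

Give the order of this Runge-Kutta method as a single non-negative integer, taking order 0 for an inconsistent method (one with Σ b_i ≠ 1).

b = (8/21, 1/3, 2/7)
c = (0, -7/13, 84/55)
Ac = (0, 0, 42/65)
Σ b_i: 8/21·1 + 1/3·1 + 2/7·1 = 1 ✓
b·c: 1/3·(-7/13) + 2/7·84/55 = 551/2145 ≠ 1/2 ⇒ order 1.

1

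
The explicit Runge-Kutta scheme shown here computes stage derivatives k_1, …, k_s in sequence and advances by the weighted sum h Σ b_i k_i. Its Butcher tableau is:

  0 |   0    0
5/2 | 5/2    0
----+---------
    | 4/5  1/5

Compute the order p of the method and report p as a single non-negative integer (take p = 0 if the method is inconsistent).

2

b = (4/5, 1/5)
c = (0, 5/2)
Σ b_i: 4/5·1 + 1/5·1 = 1 ✓
b·c: 1/5·5/2 = 1/2 ✓; 2 stages ⇒ order 2.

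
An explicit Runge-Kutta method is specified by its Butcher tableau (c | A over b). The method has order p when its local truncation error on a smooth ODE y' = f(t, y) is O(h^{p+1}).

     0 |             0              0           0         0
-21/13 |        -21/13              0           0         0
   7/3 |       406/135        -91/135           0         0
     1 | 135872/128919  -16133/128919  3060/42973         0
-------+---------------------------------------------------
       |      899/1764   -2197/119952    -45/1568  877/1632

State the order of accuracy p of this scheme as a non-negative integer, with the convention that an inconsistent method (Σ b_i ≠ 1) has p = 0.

4

b = (899/1764, -2197/119952, -45/1568, 877/1632)
c = (0, -21/13, 7/3, 1)
Ac = (0, 0, 49/45, 323/877)
Σ b_i: 899/1764·1 + (-2197/119952)·1 + (-45/1568)·1 + 877/1632·1 = 1 ✓
b·c: (-2197/119952)·(-21/13) + (-45/1568)·7/3 + 877/1632·1 = 1/2 ✓
b·c²: (-2197/119952)·441/169 + (-45/1568)·49/9 + 877/1632·1 = 1/3 ✓
b·Ac: (-45/1568)·49/45 + 877/1632·323/877 = 1/6 ✓
b·c³: (-2197/119952)·(-9261/2197) + (-45/1568)·343/27 + 877/1632·1 = 1/4 ✓
b·(c∘Ac): (-45/1568)·343/135 + 877/1632·323/877 = 1/8 ✓
b·Ac²: (-45/1568)·(-343/195) + 877/1632·697/11401 = 1/12 ✓
b·A²c: 877/1632·68/877 = 1/24 ✓; 4 stages ⇒ order 4.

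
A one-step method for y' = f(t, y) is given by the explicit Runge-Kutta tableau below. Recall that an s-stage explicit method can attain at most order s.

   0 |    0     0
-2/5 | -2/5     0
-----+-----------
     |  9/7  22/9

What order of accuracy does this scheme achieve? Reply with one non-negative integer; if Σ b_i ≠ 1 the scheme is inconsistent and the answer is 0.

b = (9/7, 22/9)
c = (0, -2/5)
Σ b_i: 9/7·1 + 22/9·1 = 235/63 ≠ 1 ⇒ order 0.

0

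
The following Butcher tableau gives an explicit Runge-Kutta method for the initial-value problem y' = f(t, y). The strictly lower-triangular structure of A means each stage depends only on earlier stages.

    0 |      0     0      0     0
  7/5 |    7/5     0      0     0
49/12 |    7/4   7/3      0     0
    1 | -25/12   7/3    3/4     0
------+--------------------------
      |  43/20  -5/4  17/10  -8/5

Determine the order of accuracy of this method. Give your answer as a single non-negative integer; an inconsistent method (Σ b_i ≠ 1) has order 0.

1

b = (43/20, -5/4, 17/10, -8/5)
c = (0, 7/5, 49/12, 1)
Ac = (0, 0, 49/15, 1519/240)
Σ b_i: 43/20·1 + (-5/4)·1 + 17/10·1 + (-8/5)·1 = 1 ✓
b·c: (-5/4)·7/5 + 17/10·49/12 + (-8/5)·1 = 431/120 ≠ 1/2 ⇒ order 1.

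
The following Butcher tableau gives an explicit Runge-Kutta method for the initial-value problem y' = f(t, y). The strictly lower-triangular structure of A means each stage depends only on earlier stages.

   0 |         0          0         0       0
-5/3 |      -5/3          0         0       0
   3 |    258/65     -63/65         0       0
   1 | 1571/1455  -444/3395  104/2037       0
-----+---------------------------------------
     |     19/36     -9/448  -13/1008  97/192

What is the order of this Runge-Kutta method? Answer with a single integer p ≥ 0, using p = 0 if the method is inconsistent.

4

b = (19/36, -9/448, -13/1008, 97/192)
c = (0, -5/3, 3, 1)
Ac = (0, 0, 21/13, 36/97)
Σ b_i: 19/36·1 + (-9/448)·1 + (-13/1008)·1 + 97/192·1 = 1 ✓
b·c: (-9/448)·(-5/3) + (-13/1008)·3 + 97/192·1 = 1/2 ✓
b·c²: (-9/448)·25/9 + (-13/1008)·9 + 97/192·1 = 1/3 ✓
b·Ac: (-13/1008)·21/13 + 97/192·36/97 = 1/6 ✓
b·c³: (-9/448)·(-125/27) + (-13/1008)·27 + 97/192·1 = 1/4 ✓
b·(c∘Ac): (-13/1008)·63/13 + 97/192·36/97 = 1/8 ✓
b·Ac²: (-13/1008)·(-35/13) + 97/192·28/291 = 1/12 ✓
b·A²c: 97/192·8/97 = 1/24 ✓; 4 stages ⇒ order 4.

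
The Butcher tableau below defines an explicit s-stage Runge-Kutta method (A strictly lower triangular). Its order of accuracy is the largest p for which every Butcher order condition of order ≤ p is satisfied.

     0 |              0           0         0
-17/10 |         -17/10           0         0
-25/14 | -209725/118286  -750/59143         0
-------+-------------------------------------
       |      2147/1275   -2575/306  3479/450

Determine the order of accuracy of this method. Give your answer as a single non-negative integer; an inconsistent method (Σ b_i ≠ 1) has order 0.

3

b = (2147/1275, -2575/306, 3479/450)
c = (0, -17/10, -25/14)
Ac = (0, 0, 75/3479)
Σ b_i: 2147/1275·1 + (-2575/306)·1 + 3479/450·1 = 1 ✓
b·c: (-2575/306)·(-17/10) + 3479/450·(-25/14) = 1/2 ✓
b·c²: (-2575/306)·289/100 + 3479/450·625/196 = 1/3 ✓
b·Ac: 3479/450·75/3479 = 1/6 ✓; 3 stages ⇒ order 3.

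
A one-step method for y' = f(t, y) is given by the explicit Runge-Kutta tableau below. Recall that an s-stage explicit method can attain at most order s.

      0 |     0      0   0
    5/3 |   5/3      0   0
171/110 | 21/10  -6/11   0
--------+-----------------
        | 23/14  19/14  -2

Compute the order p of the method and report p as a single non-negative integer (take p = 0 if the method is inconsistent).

1

b = (23/14, 19/14, -2)
c = (0, 5/3, 171/110)
Ac = (0, 0, -10/11)
Σ b_i: 23/14·1 + 19/14·1 + (-2)·1 = 1 ✓
b·c: 19/14·5/3 + (-2)·171/110 = -1957/2310 ≠ 1/2 ⇒ order 1.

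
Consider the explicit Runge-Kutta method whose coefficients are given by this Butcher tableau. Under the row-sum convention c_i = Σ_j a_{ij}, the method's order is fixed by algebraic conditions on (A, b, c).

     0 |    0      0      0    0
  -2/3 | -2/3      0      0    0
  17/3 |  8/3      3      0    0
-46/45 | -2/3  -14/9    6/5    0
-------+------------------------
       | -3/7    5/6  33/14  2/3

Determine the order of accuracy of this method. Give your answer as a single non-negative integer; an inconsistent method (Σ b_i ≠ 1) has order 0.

b = (-3/7, 5/6, 33/14, 2/3)
c = (0, -2/3, 17/3, -46/45)
Ac = (0, 0, -2, 1058/135)
Σ b_i: (-3/7)·1 + 5/6·1 + 33/14·1 + 2/3·1 = 24/7 ≠ 1 ⇒ order 0.

0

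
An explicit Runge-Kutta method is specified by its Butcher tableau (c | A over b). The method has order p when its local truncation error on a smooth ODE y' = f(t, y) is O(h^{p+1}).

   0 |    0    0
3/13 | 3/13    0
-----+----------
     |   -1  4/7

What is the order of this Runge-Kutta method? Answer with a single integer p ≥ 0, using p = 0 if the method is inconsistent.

b = (-1, 4/7)
c = (0, 3/13)
Σ b_i: (-1)·1 + 4/7·1 = -3/7 ≠ 1 ⇒ order 0.

0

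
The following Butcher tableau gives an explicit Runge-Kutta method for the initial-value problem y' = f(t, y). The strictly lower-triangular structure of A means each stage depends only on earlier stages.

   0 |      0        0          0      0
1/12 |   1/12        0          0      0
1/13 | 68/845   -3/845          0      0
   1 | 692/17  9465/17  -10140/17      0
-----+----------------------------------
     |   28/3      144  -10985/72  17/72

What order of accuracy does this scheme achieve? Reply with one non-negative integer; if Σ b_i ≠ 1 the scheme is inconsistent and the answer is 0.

4

b = (28/3, 144, -10985/72, 17/72)
c = (0, 1/12, 1/13, 1)
Ac = (0, 0, -1/3380, 35/68)
Σ b_i: 28/3·1 + 144·1 + (-10985/72)·1 + 17/72·1 = 1 ✓
b·c: 144·1/12 + (-10985/72)·1/13 + 17/72·1 = 1/2 ✓
b·c²: 144·1/144 + (-10985/72)·1/169 + 17/72·1 = 1/3 ✓
b·Ac: (-10985/72)·(-1/3380) + 17/72·35/68 = 1/6 ✓
b·c³: 144·1/1728 + (-10985/72)·1/2197 + 17/72·1 = 1/4 ✓
b·(c∘Ac): (-10985/72)·(-1/43940) + 17/72·35/68 = 1/8 ✓
b·Ac²: (-10985/72)·(-1/40560) + 17/72·275/816 = 1/12 ✓
b·A²c: 17/72·3/17 = 1/24 ✓; 4 stages ⇒ order 4.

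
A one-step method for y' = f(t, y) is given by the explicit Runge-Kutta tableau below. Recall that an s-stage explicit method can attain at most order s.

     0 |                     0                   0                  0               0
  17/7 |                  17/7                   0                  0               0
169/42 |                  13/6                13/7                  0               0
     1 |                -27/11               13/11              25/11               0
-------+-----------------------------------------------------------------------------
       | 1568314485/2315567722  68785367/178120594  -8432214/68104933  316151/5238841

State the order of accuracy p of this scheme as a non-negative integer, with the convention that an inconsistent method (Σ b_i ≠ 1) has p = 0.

b = (1568314485/2315567722, 68785367/178120594, -8432214/68104933, 316151/5238841)
c = (0, 17/7, 169/42, 1)
Ac = (0, 0, 221/49, 793/66)
Σ b_i: 1568314485/2315567722·1 + 68785367/178120594·1 + (-8432214/68104933)·1 + 316151/5238841·1 = 1 ✓
b·c: 68785367/178120594·17/7 + (-8432214/68104933)·169/42 + 316151/5238841·1 = 1/2 ✓
b·c²: 68785367/178120594·289/49 + (-8432214/68104933)·28561/1764 + 316151/5238841·1 = 1/3 ✓
b·Ac: (-8432214/68104933)·221/49 + 316151/5238841·793/66 = 1/6 ✓
b·c³: 68785367/178120594·4913/343 + (-8432214/68104933)·4826809/74088 + 316151/5238841·1 = -3266905315/1320187932 ≠ 1/4 ⇒ order 3.
b·(c∘Ac): (-8432214/68104933)·37349/2058 + 316151/5238841·793/66 = -334861787/220031322 ≠ 1/8
b·Ac²: (-8432214/68104933)·3757/343 + 316151/5238841·77207/1764 = 11876391049/9241315524 ≠ 1/12
b·A²c: 316151/5238841·5525/539 = 158794025/256703209 ≠ 1/24

3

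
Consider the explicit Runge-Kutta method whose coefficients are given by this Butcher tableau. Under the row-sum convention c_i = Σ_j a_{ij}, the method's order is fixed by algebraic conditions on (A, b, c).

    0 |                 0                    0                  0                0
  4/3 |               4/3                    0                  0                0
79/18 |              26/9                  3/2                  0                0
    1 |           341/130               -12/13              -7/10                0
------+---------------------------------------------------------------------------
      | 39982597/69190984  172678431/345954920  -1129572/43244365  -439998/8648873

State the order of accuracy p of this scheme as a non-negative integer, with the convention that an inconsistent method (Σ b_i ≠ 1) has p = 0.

b = (39982597/69190984, 172678431/345954920, -1129572/43244365, -439998/8648873)
c = (0, 4/3, 79/18, 1)
Ac = (0, 0, 2, -10069/2340)
Σ b_i: 39982597/69190984·1 + 172678431/345954920·1 + (-1129572/43244365)·1 + (-439998/8648873)·1 = 1 ✓
b·c: 172678431/345954920·4/3 + (-1129572/43244365)·79/18 + (-439998/8648873)·1 = 1/2 ✓
b·c²: 172678431/345954920·16/9 + (-1129572/43244365)·6241/324 + (-439998/8648873)·1 = 1/3 ✓
b·Ac: (-1129572/43244365)·2 + (-439998/8648873)·(-10069/2340) = 1/6 ✓
b·c³: 172678431/345954920·64/27 + (-1129572/43244365)·493039/5832 + (-439998/8648873)·1 = -502527893/467039142 ≠ 1/4 ⇒ order 3.
b·(c∘Ac): (-1129572/43244365)·79/9 + (-439998/8648873)·(-10069/2340) = -2691563/259466190 ≠ 1/8
b·Ac²: (-1129572/43244365)·8/3 + (-439998/8648873)·(-637051/42120) = 653657591/934078284 ≠ 1/12
b·A²c: (-439998/8648873)·(-7/5) = 3079986/43244365 ≠ 1/24

3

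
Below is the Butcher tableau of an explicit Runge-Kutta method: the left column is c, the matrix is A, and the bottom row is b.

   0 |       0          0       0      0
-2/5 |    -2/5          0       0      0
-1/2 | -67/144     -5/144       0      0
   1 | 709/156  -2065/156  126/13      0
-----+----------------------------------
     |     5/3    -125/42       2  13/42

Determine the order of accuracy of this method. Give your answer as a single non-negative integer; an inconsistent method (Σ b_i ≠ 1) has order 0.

b = (5/3, -125/42, 2, 13/42)
c = (0, -2/5, -1/2, 1)
Ac = (0, 0, 1/72, 35/78)
Σ b_i: 5/3·1 + (-125/42)·1 + 2·1 + 13/42·1 = 1 ✓
b·c: (-125/42)·(-2/5) + 2·(-1/2) + 13/42·1 = 1/2 ✓
b·c²: (-125/42)·4/25 + 2·1/4 + 13/42·1 = 1/3 ✓
b·Ac: 2·1/72 + 13/42·35/78 = 1/6 ✓
b·c³: (-125/42)·(-8/125) + 2·(-1/8) + 13/42·1 = 1/4 ✓
b·(c∘Ac): 2·(-1/144) + 13/42·35/78 = 1/8 ✓
b·Ac²: 2·(-1/180) + 13/42·119/390 = 1/12 ✓
b·A²c: 13/42·7/52 = 1/24 ✓; 4 stages ⇒ order 4.

4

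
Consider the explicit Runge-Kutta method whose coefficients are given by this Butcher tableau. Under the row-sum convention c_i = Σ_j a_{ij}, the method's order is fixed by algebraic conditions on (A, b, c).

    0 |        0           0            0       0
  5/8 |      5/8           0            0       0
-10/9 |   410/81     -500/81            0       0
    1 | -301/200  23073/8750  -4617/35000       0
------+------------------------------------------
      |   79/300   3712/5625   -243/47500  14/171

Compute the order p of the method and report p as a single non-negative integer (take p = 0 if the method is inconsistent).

b = (79/300, 3712/5625, -243/47500, 14/171)
c = (0, 5/8, -10/9, 1)
Ac = (0, 0, -625/162, 201/112)
Σ b_i: 79/300·1 + 3712/5625·1 + (-243/47500)·1 + 14/171·1 = 1 ✓
b·c: 3712/5625·5/8 + (-243/47500)·(-10/9) + 14/171·1 = 1/2 ✓
b·c²: 3712/5625·25/64 + (-243/47500)·100/81 + 14/171·1 = 1/3 ✓
b·Ac: (-243/47500)·(-625/162) + 14/171·201/112 = 1/6 ✓
b·c³: 3712/5625·125/512 + (-243/47500)·(-1000/729) + 14/171·1 = 1/4 ✓
b·(c∘Ac): (-243/47500)·3125/729 + 14/171·201/112 = 1/8 ✓
b·Ac²: (-243/47500)·(-3125/1296) + 14/171·111/128 = 1/12 ✓
b·A²c: 14/171·57/112 = 1/24 ✓; 4 stages ⇒ order 4.

4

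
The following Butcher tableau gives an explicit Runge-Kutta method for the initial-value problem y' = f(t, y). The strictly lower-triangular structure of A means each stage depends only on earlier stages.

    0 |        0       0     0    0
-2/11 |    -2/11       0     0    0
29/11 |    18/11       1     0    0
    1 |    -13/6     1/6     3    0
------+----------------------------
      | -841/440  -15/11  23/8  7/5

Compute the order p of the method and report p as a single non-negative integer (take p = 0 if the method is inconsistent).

b = (-841/440, -15/11, 23/8, 7/5)
c = (0, -2/11, 29/11, 1)
Ac = (0, 0, -2/11, 260/33)
Σ b_i: (-841/440)·1 + (-15/11)·1 + 23/8·1 + 7/5·1 = 1 ✓
b·c: (-15/11)·(-2/11) + 23/8·29/11 + 7/5·1 = 44661/4840 ≠ 1/2 ⇒ order 1.

1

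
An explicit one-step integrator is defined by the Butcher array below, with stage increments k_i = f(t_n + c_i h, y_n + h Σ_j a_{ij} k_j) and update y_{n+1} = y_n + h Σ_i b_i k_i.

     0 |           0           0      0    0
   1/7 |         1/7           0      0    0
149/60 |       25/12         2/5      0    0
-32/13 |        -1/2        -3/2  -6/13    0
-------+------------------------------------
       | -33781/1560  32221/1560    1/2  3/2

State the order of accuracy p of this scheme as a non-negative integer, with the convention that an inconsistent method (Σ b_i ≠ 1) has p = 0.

b = (-33781/1560, 32221/1560, 1/2, 3/2)
c = (0, 1/7, 149/60, -32/13)
Ac = (0, 0, 2/35, -619/455)
Σ b_i: (-33781/1560)·1 + 32221/1560·1 + 1/2·1 + 3/2·1 = 1 ✓
b·c: 32221/1560·1/7 + 1/2·149/60 + 3/2·(-32/13) = 1/2 ✓
b·c²: 32221/1560·1/49 + 1/2·22201/3600 + 3/2·1024/169 = 107268523/8517600 ≠ 1/3 ⇒ order 2.
b·Ac: 1/2·2/35 + 3/2·(-619/455) = -1831/910 ≠ 1/6

2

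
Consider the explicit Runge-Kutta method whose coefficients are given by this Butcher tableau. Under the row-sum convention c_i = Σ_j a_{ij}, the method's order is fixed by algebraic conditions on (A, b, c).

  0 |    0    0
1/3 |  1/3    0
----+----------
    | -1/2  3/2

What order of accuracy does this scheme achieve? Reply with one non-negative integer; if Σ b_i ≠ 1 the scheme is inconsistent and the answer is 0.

2

b = (-1/2, 3/2)
c = (0, 1/3)
Σ b_i: (-1/2)·1 + 3/2·1 = 1 ✓
b·c: 3/2·1/3 = 1/2 ✓; 2 stages ⇒ order 2.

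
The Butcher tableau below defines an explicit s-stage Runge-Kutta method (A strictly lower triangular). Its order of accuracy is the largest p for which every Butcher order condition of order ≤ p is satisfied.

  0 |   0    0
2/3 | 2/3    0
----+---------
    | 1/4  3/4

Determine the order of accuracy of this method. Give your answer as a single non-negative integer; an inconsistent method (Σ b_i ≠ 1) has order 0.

2

b = (1/4, 3/4)
c = (0, 2/3)
Σ b_i: 1/4·1 + 3/4·1 = 1 ✓
b·c: 3/4·2/3 = 1/2 ✓; 2 stages ⇒ order 2.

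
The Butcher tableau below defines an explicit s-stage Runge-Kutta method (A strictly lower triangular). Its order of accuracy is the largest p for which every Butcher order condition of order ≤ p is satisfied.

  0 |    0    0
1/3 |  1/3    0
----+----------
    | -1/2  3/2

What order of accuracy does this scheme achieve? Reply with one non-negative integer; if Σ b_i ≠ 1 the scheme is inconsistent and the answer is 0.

2

b = (-1/2, 3/2)
c = (0, 1/3)
Σ b_i: (-1/2)·1 + 3/2·1 = 1 ✓
b·c: 3/2·1/3 = 1/2 ✓; 2 stages ⇒ order 2.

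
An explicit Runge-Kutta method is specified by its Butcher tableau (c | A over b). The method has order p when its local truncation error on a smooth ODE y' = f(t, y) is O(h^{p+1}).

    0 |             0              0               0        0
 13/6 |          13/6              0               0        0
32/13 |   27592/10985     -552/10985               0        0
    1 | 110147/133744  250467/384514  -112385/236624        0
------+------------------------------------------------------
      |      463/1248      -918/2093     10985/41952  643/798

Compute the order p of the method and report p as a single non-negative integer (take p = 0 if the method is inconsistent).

b = (463/1248, -918/2093, 10985/41952, 643/798)
c = (0, 13/6, 32/13, 1)
Ac = (0, 0, -92/845, 623/2572)
Σ b_i: 463/1248·1 + (-918/2093)·1 + 10985/41952·1 + 643/798·1 = 1 ✓
b·c: (-918/2093)·13/6 + 10985/41952·32/13 + 643/798·1 = 1/2 ✓
b·c²: (-918/2093)·169/36 + 10985/41952·1024/169 + 643/798·1 = 1/3 ✓
b·Ac: 10985/41952·(-92/845) + 643/798·623/2572 = 1/6 ✓
b·c³: (-918/2093)·2197/216 + 10985/41952·32768/2197 + 643/798·1 = 1/4 ✓
b·(c∘Ac): 10985/41952·(-2944/10985) + 643/798·623/2572 = 1/8 ✓
b·Ac²: 10985/41952·(-46/195) + 643/798·2779/15432 = 1/12 ✓
b·A²c: 643/798·133/2572 = 1/24 ✓; 4 stages ⇒ order 4.

4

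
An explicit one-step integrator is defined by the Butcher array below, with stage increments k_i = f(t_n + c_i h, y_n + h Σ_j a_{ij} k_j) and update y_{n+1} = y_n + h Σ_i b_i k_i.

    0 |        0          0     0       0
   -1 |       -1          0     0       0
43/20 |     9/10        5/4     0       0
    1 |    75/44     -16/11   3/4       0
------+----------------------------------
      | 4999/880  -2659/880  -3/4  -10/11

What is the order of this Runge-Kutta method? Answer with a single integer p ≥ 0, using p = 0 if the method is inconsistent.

b = (4999/880, -2659/880, -3/4, -10/11)
c = (0, -1, 43/20, 1)
Ac = (0, 0, -5/4, 2699/880)
Σ b_i: 4999/880·1 + (-2659/880)·1 + (-3/4)·1 + (-10/11)·1 = 1 ✓
b·c: (-2659/880)·(-1) + (-3/4)·43/20 + (-10/11)·1 = 1/2 ✓
b·c²: (-2659/880)·1 + (-3/4)·1849/400 + (-10/11)·1 = -130197/17600 ≠ 1/3 ⇒ order 2.
b·Ac: (-3/4)·(-5/4) + (-10/11)·2699/880 = -3583/1936 ≠ 1/6

2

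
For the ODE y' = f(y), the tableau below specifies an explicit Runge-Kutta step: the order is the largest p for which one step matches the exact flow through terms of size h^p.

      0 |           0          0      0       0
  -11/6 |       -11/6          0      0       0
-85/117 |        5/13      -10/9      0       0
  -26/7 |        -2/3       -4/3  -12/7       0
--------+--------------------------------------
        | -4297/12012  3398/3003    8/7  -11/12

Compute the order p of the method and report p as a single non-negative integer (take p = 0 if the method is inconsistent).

b = (-4297/12012, 3398/3003, 8/7, -11/12)
c = (0, -11/6, -85/117, -26/7)
Ac = (0, 0, 55/27, 3022/819)
Σ b_i: (-4297/12012)·1 + 3398/3003·1 + 8/7·1 + (-11/12)·1 = 1 ✓
b·c: 3398/3003·(-11/6) + 8/7·(-85/117) + (-11/12)·(-26/7) = 1/2 ✓
b·c²: 3398/3003·121/36 + 8/7·7225/13689 + (-11/12)·676/49 = -11053937/1341522 ≠ 1/3 ⇒ order 2.
b·Ac: 8/7·55/27 + (-11/12)·3022/819 = -1727/1638 ≠ 1/6

2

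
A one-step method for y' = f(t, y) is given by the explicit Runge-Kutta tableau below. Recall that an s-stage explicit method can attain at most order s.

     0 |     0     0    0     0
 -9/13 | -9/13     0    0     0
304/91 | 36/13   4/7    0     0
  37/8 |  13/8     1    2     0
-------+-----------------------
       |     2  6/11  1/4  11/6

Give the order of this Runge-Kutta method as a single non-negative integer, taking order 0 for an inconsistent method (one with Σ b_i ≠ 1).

b = (2, 6/11, 1/4, 11/6)
c = (0, -9/13, 304/91, 37/8)
Ac = (0, 0, -36/91, 545/91)
Σ b_i: 2·1 + 6/11·1 + 1/4·1 + 11/6·1 = 611/132 ≠ 1 ⇒ order 0.

0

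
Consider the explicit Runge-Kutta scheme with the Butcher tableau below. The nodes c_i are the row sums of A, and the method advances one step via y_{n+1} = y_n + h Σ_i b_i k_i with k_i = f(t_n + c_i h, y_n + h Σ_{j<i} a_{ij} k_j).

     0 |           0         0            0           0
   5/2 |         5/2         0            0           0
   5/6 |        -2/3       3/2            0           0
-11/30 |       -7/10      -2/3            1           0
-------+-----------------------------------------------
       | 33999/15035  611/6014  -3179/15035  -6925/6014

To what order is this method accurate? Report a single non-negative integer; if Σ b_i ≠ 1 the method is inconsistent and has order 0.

b = (33999/15035, 611/6014, -3179/15035, -6925/6014)
c = (0, 5/2, 5/6, -11/30)
Ac = (0, 0, 15/4, -5/6)
Σ b_i: 33999/15035·1 + 611/6014·1 + (-3179/15035)·1 + (-6925/6014)·1 = 1 ✓
b·c: 611/6014·5/2 + (-3179/15035)·5/6 + (-6925/6014)·(-11/30) = 1/2 ✓
b·c²: 611/6014·25/4 + (-3179/15035)·25/36 + (-6925/6014)·121/900 = 1/3 ✓
b·Ac: (-3179/15035)·15/4 + (-6925/6014)·(-5/6) = 1/6 ✓
b·c³: 611/6014·125/8 + (-3179/15035)·125/216 + (-6925/6014)·(-1331/27000) = 1647427/1082520 ≠ 1/4 ⇒ order 3.
b·(c∘Ac): (-3179/15035)·25/8 + (-6925/6014)·11/36 = -109615/108252 ≠ 1/8
b·Ac²: (-3179/15035)·75/8 + (-6925/6014)·(-125/36) = 109115/54126 ≠ 1/12
b·A²c: (-6925/6014)·15/4 = -103875/24056 ≠ 1/24

3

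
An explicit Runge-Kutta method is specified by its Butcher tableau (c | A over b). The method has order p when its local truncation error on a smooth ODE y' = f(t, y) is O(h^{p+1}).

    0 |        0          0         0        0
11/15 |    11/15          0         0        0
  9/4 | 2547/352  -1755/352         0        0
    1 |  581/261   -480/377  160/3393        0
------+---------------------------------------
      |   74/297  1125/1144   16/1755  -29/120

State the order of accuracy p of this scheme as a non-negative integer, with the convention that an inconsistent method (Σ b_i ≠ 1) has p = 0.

b = (74/297, 1125/1144, 16/1755, -29/120)
c = (0, 11/15, 9/4, 1)
Ac = (0, 0, -117/32, -24/29)
Σ b_i: 74/297·1 + 1125/1144·1 + 16/1755·1 + (-29/120)·1 = 1 ✓
b·c: 1125/1144·11/15 + 16/1755·9/4 + (-29/120)·1 = 1/2 ✓
b·c²: 1125/1144·121/225 + 16/1755·81/16 + (-29/120)·1 = 1/3 ✓
b·Ac: 16/1755·(-117/32) + (-29/120)·(-24/29) = 1/6 ✓
b·c³: 1125/1144·1331/3375 + 16/1755·729/64 + (-29/120)·1 = 1/4 ✓
b·(c∘Ac): 16/1755·(-1053/128) + (-29/120)·(-24/29) = 1/8 ✓
b·Ac²: 16/1755·(-429/160) + (-29/120)·(-194/435) = 1/12 ✓
b·A²c: (-29/120)·(-5/29) = 1/24 ✓; 4 stages ⇒ order 4.

4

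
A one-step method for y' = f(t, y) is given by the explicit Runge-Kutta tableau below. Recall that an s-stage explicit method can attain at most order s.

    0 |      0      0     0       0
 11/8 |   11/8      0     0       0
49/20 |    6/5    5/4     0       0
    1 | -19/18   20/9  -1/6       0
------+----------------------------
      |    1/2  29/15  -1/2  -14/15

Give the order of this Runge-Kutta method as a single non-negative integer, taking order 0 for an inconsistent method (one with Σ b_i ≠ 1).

b = (1/2, 29/15, -1/2, -14/15)
c = (0, 11/8, 49/20, 1)
Ac = (0, 0, 55/32, 953/360)
Σ b_i: 1/2·1 + 29/15·1 + (-1/2)·1 + (-14/15)·1 = 1 ✓
b·c: 29/15·11/8 + (-1/2)·49/20 + (-14/15)·1 = 1/2 ✓
b·c²: 29/15·121/64 + (-1/2)·2401/400 + (-14/15)·1 = -447/1600 ≠ 1/3 ⇒ order 2.
b·Ac: (-1/2)·55/32 + (-14/15)·953/360 = -143861/43200 ≠ 1/6

2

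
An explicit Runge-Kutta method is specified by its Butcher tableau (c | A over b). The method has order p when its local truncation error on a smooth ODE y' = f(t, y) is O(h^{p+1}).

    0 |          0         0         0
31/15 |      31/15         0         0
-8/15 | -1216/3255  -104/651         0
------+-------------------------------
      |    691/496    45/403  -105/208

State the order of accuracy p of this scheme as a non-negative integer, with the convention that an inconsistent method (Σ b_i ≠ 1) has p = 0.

b = (691/496, 45/403, -105/208)
c = (0, 31/15, -8/15)
Ac = (0, 0, -104/315)
Σ b_i: 691/496·1 + 45/403·1 + (-105/208)·1 = 1 ✓
b·c: 45/403·31/15 + (-105/208)·(-8/15) = 1/2 ✓
b·c²: 45/403·961/225 + (-105/208)·64/225 = 1/3 ✓
b·Ac: (-105/208)·(-104/315) = 1/6 ✓; 3 stages ⇒ order 3.

3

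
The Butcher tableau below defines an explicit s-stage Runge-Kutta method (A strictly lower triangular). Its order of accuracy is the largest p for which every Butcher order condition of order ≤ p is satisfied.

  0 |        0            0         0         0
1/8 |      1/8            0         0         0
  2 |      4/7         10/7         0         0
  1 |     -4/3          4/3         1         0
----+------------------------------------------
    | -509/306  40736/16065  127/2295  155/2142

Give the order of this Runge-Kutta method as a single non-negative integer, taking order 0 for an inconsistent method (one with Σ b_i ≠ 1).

3

b = (-509/306, 40736/16065, 127/2295, 155/2142)
c = (0, 1/8, 2, 1)
Ac = (0, 0, 5/28, 13/6)
Σ b_i: (-509/306)·1 + 40736/16065·1 + 127/2295·1 + 155/2142·1 = 1 ✓
b·c: 40736/16065·1/8 + 127/2295·2 + 155/2142·1 = 1/2 ✓
b·c²: 40736/16065·1/64 + 127/2295·4 + 155/2142·1 = 1/3 ✓
b·Ac: 127/2295·5/28 + 155/2142·13/6 = 1/6 ✓
b·c³: 40736/16065·1/512 + 127/2295·8 + 155/2142·1 = 1273/2448 ≠ 1/4 ⇒ order 3.
b·(c∘Ac): 127/2295·5/14 + 155/2142·13/6 = 2269/12852 ≠ 1/8
b·Ac²: 127/2295·5/224 + 155/2142·193/48 = 1669/5712 ≠ 1/12
b·A²c: 155/2142·5/28 = 775/59976 ≠ 1/24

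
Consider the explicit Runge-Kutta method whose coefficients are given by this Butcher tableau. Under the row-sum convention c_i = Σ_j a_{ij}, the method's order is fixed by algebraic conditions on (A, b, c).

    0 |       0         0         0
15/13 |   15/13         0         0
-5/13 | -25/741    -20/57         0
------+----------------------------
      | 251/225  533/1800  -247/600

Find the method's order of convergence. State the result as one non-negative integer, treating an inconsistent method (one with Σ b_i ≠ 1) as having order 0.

3

b = (251/225, 533/1800, -247/600)
c = (0, 15/13, -5/13)
Ac = (0, 0, -100/247)
Σ b_i: 251/225·1 + 533/1800·1 + (-247/600)·1 = 1 ✓
b·c: 533/1800·15/13 + (-247/600)·(-5/13) = 1/2 ✓
b·c²: 533/1800·225/169 + (-247/600)·25/169 = 1/3 ✓
b·Ac: (-247/600)·(-100/247) = 1/6 ✓; 3 stages ⇒ order 3.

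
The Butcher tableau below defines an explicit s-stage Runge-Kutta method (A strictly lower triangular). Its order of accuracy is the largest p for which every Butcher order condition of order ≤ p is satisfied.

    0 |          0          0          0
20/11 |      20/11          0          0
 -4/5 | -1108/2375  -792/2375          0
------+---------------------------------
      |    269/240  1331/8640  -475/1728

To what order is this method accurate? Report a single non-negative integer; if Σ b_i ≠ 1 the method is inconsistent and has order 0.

b = (269/240, 1331/8640, -475/1728)
c = (0, 20/11, -4/5)
Ac = (0, 0, -288/475)
Σ b_i: 269/240·1 + 1331/8640·1 + (-475/1728)·1 = 1 ✓
b·c: 1331/8640·20/11 + (-475/1728)·(-4/5) = 1/2 ✓
b·c²: 1331/8640·400/121 + (-475/1728)·16/25 = 1/3 ✓
b·Ac: (-475/1728)·(-288/475) = 1/6 ✓; 3 stages ⇒ order 3.

3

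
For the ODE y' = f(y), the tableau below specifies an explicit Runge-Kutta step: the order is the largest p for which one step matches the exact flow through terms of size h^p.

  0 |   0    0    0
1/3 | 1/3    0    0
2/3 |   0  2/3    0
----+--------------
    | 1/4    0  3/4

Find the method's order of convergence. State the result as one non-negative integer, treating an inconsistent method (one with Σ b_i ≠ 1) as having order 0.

3

b = (1/4, 0, 3/4)
c = (0, 1/3, 2/3)
Ac = (0, 0, 2/9)
Σ b_i: 1/4·1 + 3/4·1 = 1 ✓
b·c: 3/4·2/3 = 1/2 ✓
b·c²: 3/4·4/9 = 1/3 ✓
b·Ac: 3/4·2/9 = 1/6 ✓; 3 stages ⇒ order 3.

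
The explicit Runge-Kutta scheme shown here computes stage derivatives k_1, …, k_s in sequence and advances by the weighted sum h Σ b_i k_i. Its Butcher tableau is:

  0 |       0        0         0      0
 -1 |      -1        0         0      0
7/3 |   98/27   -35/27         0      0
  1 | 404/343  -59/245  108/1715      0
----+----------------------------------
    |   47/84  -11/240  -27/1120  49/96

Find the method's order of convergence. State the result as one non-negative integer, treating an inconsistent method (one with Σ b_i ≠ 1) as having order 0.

4

b = (47/84, -11/240, -27/1120, 49/96)
c = (0, -1, 7/3, 1)
Ac = (0, 0, 35/27, 19/49)
Σ b_i: 47/84·1 + (-11/240)·1 + (-27/1120)·1 + 49/96·1 = 1 ✓
b·c: (-11/240)·(-1) + (-27/1120)·7/3 + 49/96·1 = 1/2 ✓
b·c²: (-11/240)·1 + (-27/1120)·49/9 + 49/96·1 = 1/3 ✓
b·Ac: (-27/1120)·35/27 + 49/96·19/49 = 1/6 ✓
b·c³: (-11/240)·(-1) + (-27/1120)·343/27 + 49/96·1 = 1/4 ✓
b·(c∘Ac): (-27/1120)·245/81 + 49/96·19/49 = 1/8 ✓
b·Ac²: (-27/1120)·(-35/27) + 49/96·5/49 = 1/12 ✓
b·A²c: 49/96·4/49 = 1/24 ✓; 4 stages ⇒ order 4.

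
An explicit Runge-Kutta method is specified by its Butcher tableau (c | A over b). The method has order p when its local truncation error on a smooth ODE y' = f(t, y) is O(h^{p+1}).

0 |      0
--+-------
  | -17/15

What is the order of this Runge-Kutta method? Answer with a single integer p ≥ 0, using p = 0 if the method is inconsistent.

0

b = (-17/15)
c = (0)
Σ b_i: (-17/15)·1 = -17/15 ≠ 1 ⇒ order 0.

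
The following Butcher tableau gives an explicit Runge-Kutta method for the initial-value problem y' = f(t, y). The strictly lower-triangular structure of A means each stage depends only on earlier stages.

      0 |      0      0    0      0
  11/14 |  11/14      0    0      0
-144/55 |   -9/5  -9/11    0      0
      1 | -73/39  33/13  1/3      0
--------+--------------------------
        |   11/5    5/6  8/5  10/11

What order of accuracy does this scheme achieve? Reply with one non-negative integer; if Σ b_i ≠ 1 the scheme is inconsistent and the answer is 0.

0

b = (11/5, 5/6, 8/5, 10/11)
c = (0, 11/14, -144/55, 1)
Ac = (0, 0, -9/14, 11229/10010)
Σ b_i: 11/5·1 + 5/6·1 + 8/5·1 + 10/11·1 = 1829/330 ≠ 1 ⇒ order 0.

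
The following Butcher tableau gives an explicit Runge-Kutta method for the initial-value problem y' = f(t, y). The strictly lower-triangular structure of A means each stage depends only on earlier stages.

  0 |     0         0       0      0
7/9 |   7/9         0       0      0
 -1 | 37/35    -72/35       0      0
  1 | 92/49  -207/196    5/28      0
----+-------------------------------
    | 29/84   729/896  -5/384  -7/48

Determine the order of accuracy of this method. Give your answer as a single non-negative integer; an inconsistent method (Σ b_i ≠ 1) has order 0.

4

b = (29/84, 729/896, -5/384, -7/48)
c = (0, 7/9, -1, 1)
Ac = (0, 0, -8/5, -1)
Σ b_i: 29/84·1 + 729/896·1 + (-5/384)·1 + (-7/48)·1 = 1 ✓
b·c: 729/896·7/9 + (-5/384)·(-1) + (-7/48)·1 = 1/2 ✓
b·c²: 729/896·49/81 + (-5/384)·1 + (-7/48)·1 = 1/3 ✓
b·Ac: (-5/384)·(-8/5) + (-7/48)·(-1) = 1/6 ✓
b·c³: 729/896·343/729 + (-5/384)·(-1) + (-7/48)·1 = 1/4 ✓
b·(c∘Ac): (-5/384)·8/5 + (-7/48)·(-1) = 1/8 ✓
b·Ac²: (-5/384)·(-56/45) + (-7/48)·(-29/63) = 1/12 ✓
b·A²c: (-7/48)·(-2/7) = 1/24 ✓; 4 stages ⇒ order 4.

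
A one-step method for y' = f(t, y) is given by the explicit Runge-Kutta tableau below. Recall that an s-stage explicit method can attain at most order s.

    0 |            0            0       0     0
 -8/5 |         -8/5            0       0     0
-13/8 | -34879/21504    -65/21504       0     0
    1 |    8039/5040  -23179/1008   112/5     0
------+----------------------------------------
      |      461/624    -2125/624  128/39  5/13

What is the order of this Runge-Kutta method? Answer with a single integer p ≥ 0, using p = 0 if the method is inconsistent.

b = (461/624, -2125/624, 128/39, 5/13)
c = (0, -8/5, -13/8, 1)
Ac = (0, 0, 13/2688, 247/630)
Σ b_i: 461/624·1 + (-2125/624)·1 + 128/39·1 + 5/13·1 = 1 ✓
b·c: (-2125/624)·(-8/5) + 128/39·(-13/8) + 5/13·1 = 1/2 ✓
b·c²: (-2125/624)·64/25 + 128/39·169/64 + 5/13·1 = 1/3 ✓
b·Ac: 128/39·13/2688 + 5/13·247/630 = 1/6 ✓
b·c³: (-2125/624)·(-512/125) + 128/39·(-2197/512) + 5/13·1 = 1/4 ✓
b·(c∘Ac): 128/39·(-169/21504) + 5/13·247/630 = 1/8 ✓
b·Ac²: 128/39·(-13/1680) + 5/13·1781/6300 = 1/12 ✓
b·A²c: 5/13·13/120 = 1/24 ✓; 4 stages ⇒ order 4.

4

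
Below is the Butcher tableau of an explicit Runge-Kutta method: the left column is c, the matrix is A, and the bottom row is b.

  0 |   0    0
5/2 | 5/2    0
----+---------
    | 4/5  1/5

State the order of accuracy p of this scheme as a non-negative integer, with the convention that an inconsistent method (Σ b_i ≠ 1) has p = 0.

b = (4/5, 1/5)
c = (0, 5/2)
Σ b_i: 4/5·1 + 1/5·1 = 1 ✓
b·c: 1/5·5/2 = 1/2 ✓; 2 stages ⇒ order 2.

2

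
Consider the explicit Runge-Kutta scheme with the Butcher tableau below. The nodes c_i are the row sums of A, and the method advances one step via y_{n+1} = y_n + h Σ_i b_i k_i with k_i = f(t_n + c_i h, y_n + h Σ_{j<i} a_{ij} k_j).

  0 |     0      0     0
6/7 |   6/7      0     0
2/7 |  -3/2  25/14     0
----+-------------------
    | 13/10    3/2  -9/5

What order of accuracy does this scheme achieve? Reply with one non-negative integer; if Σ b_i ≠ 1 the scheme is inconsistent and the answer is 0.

1

b = (13/10, 3/2, -9/5)
c = (0, 6/7, 2/7)
Ac = (0, 0, 75/49)
Σ b_i: 13/10·1 + 3/2·1 + (-9/5)·1 = 1 ✓
b·c: 3/2·6/7 + (-9/5)·2/7 = 27/35 ≠ 1/2 ⇒ order 1.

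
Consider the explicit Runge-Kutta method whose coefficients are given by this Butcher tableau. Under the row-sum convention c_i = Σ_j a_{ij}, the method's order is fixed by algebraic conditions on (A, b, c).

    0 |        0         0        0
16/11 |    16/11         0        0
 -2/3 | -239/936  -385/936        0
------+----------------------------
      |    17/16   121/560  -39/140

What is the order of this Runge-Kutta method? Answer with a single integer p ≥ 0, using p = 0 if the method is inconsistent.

3

b = (17/16, 121/560, -39/140)
c = (0, 16/11, -2/3)
Ac = (0, 0, -70/117)
Σ b_i: 17/16·1 + 121/560·1 + (-39/140)·1 = 1 ✓
b·c: 121/560·16/11 + (-39/140)·(-2/3) = 1/2 ✓
b·c²: 121/560·256/121 + (-39/140)·4/9 = 1/3 ✓
b·Ac: (-39/140)·(-70/117) = 1/6 ✓; 3 stages ⇒ order 3.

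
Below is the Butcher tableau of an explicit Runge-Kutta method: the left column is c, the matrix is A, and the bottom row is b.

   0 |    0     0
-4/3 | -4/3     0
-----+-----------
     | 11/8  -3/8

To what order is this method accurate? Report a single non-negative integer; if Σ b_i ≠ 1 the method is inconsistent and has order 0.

b = (11/8, -3/8)
c = (0, -4/3)
Σ b_i: 11/8·1 + (-3/8)·1 = 1 ✓
b·c: (-3/8)·(-4/3) = 1/2 ✓; 2 stages ⇒ order 2.

2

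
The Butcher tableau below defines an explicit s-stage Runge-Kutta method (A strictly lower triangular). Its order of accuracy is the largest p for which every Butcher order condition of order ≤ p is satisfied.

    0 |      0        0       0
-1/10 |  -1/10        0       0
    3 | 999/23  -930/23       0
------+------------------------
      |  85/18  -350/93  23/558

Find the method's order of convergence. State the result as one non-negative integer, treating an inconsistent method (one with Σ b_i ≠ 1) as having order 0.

3

b = (85/18, -350/93, 23/558)
c = (0, -1/10, 3)
Ac = (0, 0, 93/23)
Σ b_i: 85/18·1 + (-350/93)·1 + 23/558·1 = 1 ✓
b·c: (-350/93)·(-1/10) + 23/558·3 = 1/2 ✓
b·c²: (-350/93)·1/100 + 23/558·9 = 1/3 ✓
b·Ac: 23/558·93/23 = 1/6 ✓; 3 stages ⇒ order 3.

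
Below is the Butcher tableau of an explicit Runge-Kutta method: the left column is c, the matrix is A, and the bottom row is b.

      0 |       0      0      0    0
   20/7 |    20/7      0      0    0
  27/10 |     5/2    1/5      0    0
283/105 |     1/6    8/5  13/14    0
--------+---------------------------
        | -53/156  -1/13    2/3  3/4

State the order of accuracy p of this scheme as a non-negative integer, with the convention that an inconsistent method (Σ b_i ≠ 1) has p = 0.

b = (-53/156, -1/13, 2/3, 3/4)
c = (0, 20/7, 27/10, 283/105)
Ac = (0, 0, 4/7, 991/140)
Σ b_i: (-53/156)·1 + (-1/13)·1 + 2/3·1 + 3/4·1 = 1 ✓
b·c: (-1/13)·20/7 + 2/3·27/10 + 3/4·283/105 = 1311/364 ≠ 1/2 ⇒ order 1.

1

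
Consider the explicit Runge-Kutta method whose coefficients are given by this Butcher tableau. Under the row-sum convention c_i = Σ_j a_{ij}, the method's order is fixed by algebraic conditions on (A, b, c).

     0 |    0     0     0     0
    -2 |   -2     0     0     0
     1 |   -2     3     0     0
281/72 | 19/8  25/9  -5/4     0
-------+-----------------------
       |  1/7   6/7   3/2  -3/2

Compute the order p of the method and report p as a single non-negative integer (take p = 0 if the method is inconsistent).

b = (1/7, 6/7, 3/2, -3/2)
c = (0, -2, 1, 281/72)
Ac = (0, 0, -6, -245/36)
Σ b_i: 1/7·1 + 6/7·1 + 3/2·1 + (-3/2)·1 = 1 ✓
b·c: 6/7·(-2) + 3/2·1 + (-3/2)·281/72 = -2039/336 ≠ 1/2 ⇒ order 1.

1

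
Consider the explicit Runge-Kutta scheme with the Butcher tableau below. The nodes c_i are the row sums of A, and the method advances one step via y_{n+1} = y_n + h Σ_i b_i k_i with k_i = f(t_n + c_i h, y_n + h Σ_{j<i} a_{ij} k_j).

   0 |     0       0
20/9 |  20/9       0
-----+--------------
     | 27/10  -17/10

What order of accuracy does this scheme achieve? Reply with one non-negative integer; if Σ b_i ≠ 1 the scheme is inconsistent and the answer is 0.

b = (27/10, -17/10)
c = (0, 20/9)
Σ b_i: 27/10·1 + (-17/10)·1 = 1 ✓
b·c: (-17/10)·20/9 = -34/9 ≠ 1/2 ⇒ order 1.

1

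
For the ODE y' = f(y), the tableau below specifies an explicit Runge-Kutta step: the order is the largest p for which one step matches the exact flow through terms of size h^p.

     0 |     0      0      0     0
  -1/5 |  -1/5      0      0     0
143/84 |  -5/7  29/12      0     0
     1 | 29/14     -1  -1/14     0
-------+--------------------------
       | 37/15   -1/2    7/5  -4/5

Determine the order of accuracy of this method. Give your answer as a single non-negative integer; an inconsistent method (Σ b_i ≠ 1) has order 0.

b = (37/15, -1/2, 7/5, -4/5)
c = (0, -1/5, 143/84, 1)
Ac = (0, 0, -29/60, 461/5880)
Σ b_i: 37/15·1 + (-1/2)·1 + 7/5·1 + (-4/5)·1 = 77/30 ≠ 1 ⇒ order 0.

0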